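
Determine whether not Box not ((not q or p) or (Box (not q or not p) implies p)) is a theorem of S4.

No, not valid

Tableau for the negation Box not ((not q or p) or (Box (not q or not p) implies p)):
1. Box not ((not q or p) or (Box (not q or not p) implies p)), w0
2. not ((not q or p) or (Box (not q or not p) implies p)), w0
3. not (not q or p), w0
4. not (Box (not q or not p) implies p), w0
5. q, w0
6. not p, w0
7. Box (not q or not p), w0
8. not q or not p, w0
Accessibility: w0Rw0
The negation has an open branch (countermodel exists).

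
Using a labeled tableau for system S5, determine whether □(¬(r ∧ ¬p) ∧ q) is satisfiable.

1. □(¬(r ∧ ¬p) ∧ q), u
2. ¬(r ∧ ¬p) ∧ q, u
3. ¬(r ∧ ¬p), u
4. q, u
5. p, u
Accessibility: uRu

Satisfiable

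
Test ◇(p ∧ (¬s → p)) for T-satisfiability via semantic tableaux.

1. ◇(p ∧ (¬s → p)), w0
2. p ∧ (¬s → p), w1
3. p, w1
4. ¬s → p, w1
Accessibility: w0Rw0, w0Rw1, w1Rw1

Satisfiable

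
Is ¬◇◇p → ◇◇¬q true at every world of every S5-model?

No, not valid

Tableau for the negation ¬(¬◇◇p → ◇◇¬q):
1. ¬(¬◇◇p → ◇◇¬q), u
2. ¬◇◇p, u   [¬→-rule on 1]
3. ¬◇◇¬q, u   [¬→-rule on 1]
4. ¬◇p, u   [¬◇-rule on 2 via uRu]
5. ¬◇¬q, u   [¬◇-rule on 3 via uRu]
6. ¬p, u   [¬◇-rule on 4 via uRu]
7. q, u   [¬◇-rule on 5 via uRu]
Accessibility: uRu
The negation has an open branch (countermodel exists).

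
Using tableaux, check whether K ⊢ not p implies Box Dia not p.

Tableau for the negation not (not p implies Box Dia not p):
1. not (not p implies Box Dia not p), 0
2. not p, 0
3. not Box Dia not p, 0
4. not Dia not p, 1
Accessibility: 0R1
The negation has an open branch (countermodel exists).

No, not valid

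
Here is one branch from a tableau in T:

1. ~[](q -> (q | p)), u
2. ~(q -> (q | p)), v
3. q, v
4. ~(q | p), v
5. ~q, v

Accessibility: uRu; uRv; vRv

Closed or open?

Yes, closed

Both q and ~q appear at v.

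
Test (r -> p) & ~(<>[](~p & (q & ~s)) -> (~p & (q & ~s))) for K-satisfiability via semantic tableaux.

Yes, satisfiable

1. (r -> p) & ~(<>[](~p & (q & ~s)) -> (~p & (q & ~s))), u
2. r -> p, u
3. ~(<>[](~p & (q & ~s)) -> (~p & (q & ~s))), u
4. <>[](~p & (q & ~s)), u
5. ~(~p & (q & ~s)), u
6. p, u
7. ~(q & ~s), u
8. s, u
9. [](~p & (q & ~s)), v
Accessibility: uRv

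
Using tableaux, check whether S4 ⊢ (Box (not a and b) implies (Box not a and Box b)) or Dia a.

Yes, valid

Tableau for the negation not ((Box (not a and b) implies (Box not a and Box b)) or Dia a):
1. not ((Box (not a and b) implies (Box not a and Box b)) or Dia a), w0
2. not (Box (not a and b) implies (Box not a and Box b)), w0
3. not Dia a, w0
4. Box (not a and b), w0
5. not (Box not a and Box b), w0
6. not a, w0
7. not a and b, w0
8. b, w0
9. not Box b, w0
10. not b, w1
11. not a, w1
12. not a and b, w1
13. b, w1
Accessibility: w0Rw0, w0Rw1, w1Rw1
Branch closes: b and not b both at w1.
Every branch of the negation's tableau closes; the branch above is one of them.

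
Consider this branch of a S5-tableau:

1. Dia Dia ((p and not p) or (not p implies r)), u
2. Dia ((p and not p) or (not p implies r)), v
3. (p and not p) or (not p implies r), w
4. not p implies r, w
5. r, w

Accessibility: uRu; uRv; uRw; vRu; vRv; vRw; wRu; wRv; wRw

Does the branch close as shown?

Open

There is no literal clash: for every atom and world, at most one sign appears.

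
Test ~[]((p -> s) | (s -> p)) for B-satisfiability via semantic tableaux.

Unsatisfiable (every branch closes)

1. ~[]((p -> s) | (s -> p)), w0
2. ~((p -> s) | (s -> p)), w1   [~[]-rule on 1: fresh world w1, w0Rw1]
3. ~(p -> s), w1   [~|-rule on 2]
4. ~(s -> p), w1   [~|-rule on 2]
5. p, w1   [~->-rule on 3]
6. ~s, w1   [~->-rule on 3]
7. s, w1   [~->-rule on 4]
8. ~p, w1   [~->-rule on 4]
Accessibility: w0Rw0, w0Rw1, w1Rw0, w1Rw1
Branch closes: s and ~s both at w1.
(One branch shown.) All branches close.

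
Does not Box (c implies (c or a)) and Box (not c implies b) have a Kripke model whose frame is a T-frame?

Unsatisfiable (every branch closes)

1. not Box (c implies (c or a)) and Box (not c implies b), w0
2. not Box (c implies (c or a)), w0   [and-rule on 1]
3. Box (not c implies b), w0   [and-rule on 1]
4. not c implies b, w0   [Box-rule on 3 via w0Rw0]
5. b, w0   [implies-rule on 4 (branches; this branch)]
6. not (c implies (c or a)), w1   [neg-Box-rule on 2: fresh world w1, w0Rw1]
7. c, w1   [neg-implies-rule on 6]
8. not (c or a), w1   [neg-implies-rule on 6]
9. not c, w1   [neg-or-rule on 8]
10. not a, w1   [neg-or-rule on 8]
Accessibility: w0Rw0, w0Rw1, w1Rw1
Branch closes: c and not c both at w1.
Every branch closes; the branch above is one of them.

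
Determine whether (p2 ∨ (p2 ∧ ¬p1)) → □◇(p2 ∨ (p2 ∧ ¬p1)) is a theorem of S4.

No, not valid

Tableau for the negation ¬((p2 ∨ (p2 ∧ ¬p1)) → □◇(p2 ∨ (p2 ∧ ¬p1))):
1. ¬((p2 ∨ (p2 ∧ ¬p1)) → □◇(p2 ∨ (p2 ∧ ¬p1))), 0
2. p2 ∨ (p2 ∧ ¬p1), 0   [¬→-rule on 1]
3. ¬□◇(p2 ∨ (p2 ∧ ¬p1)), 0   [¬→-rule on 1]
4. p2 ∧ ¬p1, 0   [∨-rule on 2 (branches; this branch)]
5. p2, 0   [∧-rule on 4]
6. ¬p1, 0   [∧-rule on 4]
7. ¬◇(p2 ∨ (p2 ∧ ¬p1)), 1   [¬□-rule on 3: fresh world 1, 0R1]
8. ¬(p2 ∨ (p2 ∧ ¬p1)), 1   [¬◇-rule on 7 via 1R1]
9. ¬p2, 1   [¬∨-rule on 8]
10. ¬(p2 ∧ ¬p1), 1   [¬∨-rule on 8]
11. p1, 1   [¬∧-rule on 10 (branches; this branch)]
Accessibility: 0R0, 0R1, 1R1
The negation has an open branch (countermodel exists).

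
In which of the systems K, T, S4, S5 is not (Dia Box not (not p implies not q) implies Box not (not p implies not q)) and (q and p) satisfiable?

S5-tableau for the formula:
1. not (Dia Box not (not p implies not q) implies Box not (not p implies not q)) and (q and p), w0
2. not (Dia Box not (not p implies not q) implies Box not (not p implies not q)), w0
3. q and p, w0
4. Dia Box not (not p implies not q), w0
5. not Box not (not p implies not q), w0
6. q, w0
7. p, w0
8. Box not (not p implies not q), w1
9. not (not p implies not q), w0
10. not p, w0
Accessibility: w0Rw0, w0Rw1, w1Rw0, w1Rw1
Branch closes: p and not p both at w0.
Every branch closes (one shown): unsatisfiable in S5.
S4-tableau for the formula:
1. not (Dia Box not (not p implies not q) implies Box not (not p implies not q)) and (q and p), w0
2. not (Dia Box not (not p implies not q) implies Box not (not p implies not q)), w0
3. q and p, w0
4. Dia Box not (not p implies not q), w0
5. not Box not (not p implies not q), w0
6. q, w0
7. p, w0
8. Box not (not p implies not q), w1
9. not (not p implies not q), w1
10. not p, w1
11. q, w1
12. not p implies not q, w2
13. not q, w2
Accessibility: w0Rw0, w0Rw1, w0Rw2, w1Rw1, w2Rw2
Complete open branch: satisfiable in S4, hence also in K, T (this S4-model is also a K-model and a T-model).

K, T, S4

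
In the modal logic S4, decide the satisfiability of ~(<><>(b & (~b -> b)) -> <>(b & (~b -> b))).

Unsatisfiable

1. ~(<><>(b & (~b -> b)) -> <>(b & (~b -> b))), 0
2. <><>(b & (~b -> b)), 0
3. ~<>(b & (~b -> b)), 0
4. ~(b & (~b -> b)), 0
5. ~(~b -> b), 0
6. ~b, 0
7. <>(b & (~b -> b)), 1
8. ~(b & (~b -> b)), 1
9. ~(~b -> b), 1
10. ~b, 1
11. b & (~b -> b), 2
12. b, 2
13. ~b -> b, 2
14. ~(b & (~b -> b)), 2
15. ~(~b -> b), 2
16. ~b, 2
Accessibility: 0R0, 0R1, 0R2, 1R1, 1R2, 2R2
Branch closes: b and ~b both at 2.
(One branch shown.) All branches close.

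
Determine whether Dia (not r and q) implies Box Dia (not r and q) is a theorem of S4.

Invalid (countermodel exists)

Tableau for the negation not (Dia (not r and q) implies Box Dia (not r and q)):
1. not (Dia (not r and q) implies Box Dia (not r and q)), u
2. Dia (not r and q), u
3. not Box Dia (not r and q), u
4. not r and q, v
5. not r, v
6. q, v
7. not Dia (not r and q), w
8. not (not r and q), w
9. not q, w
Accessibility: uRu, uRv, uRw, vRv, wRw
The negation has an open branch (countermodel exists).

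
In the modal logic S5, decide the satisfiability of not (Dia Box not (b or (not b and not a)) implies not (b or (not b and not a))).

1. not (Dia Box not (b or (not b and not a)) implies not (b or (not b and not a))), u
2. Dia Box not (b or (not b and not a)), u
3. b or (not b and not a), u
4. not b and not a, u
5. not b, u
6. not a, u
7. Box not (b or (not b and not a)), v
8. not (b or (not b and not a)), u
9. not (not b and not a), u
10. not (b or (not b and not a)), v
11. not b, v
12. not (not b and not a), v
13. a, u
Accessibility: uRu, uRv, vRu, vRv
Branch closes: a and not a both at u.
All branches of the tableau close; one closing branch shown above.

Unsatisfiable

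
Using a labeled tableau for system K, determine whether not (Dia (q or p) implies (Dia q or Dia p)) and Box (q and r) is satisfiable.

1. not (Dia (q or p) implies (Dia q or Dia p)) and Box (q and r), u
2. not (Dia (q or p) implies (Dia q or Dia p)), u   [and-rule on 1]
3. Box (q and r), u   [and-rule on 1]
4. Dia (q or p), u   [neg-implies-rule on 2]
5. not (Dia q or Dia p), u   [neg-implies-rule on 2]
6. not Dia q, u   [neg-or-rule on 5]
7. not Dia p, u   [neg-or-rule on 5]
8. q or p, v   [Dia-rule on 4: fresh world v, uRv]
9. q and r, v   [Box-rule on 3 via uRv]
10. q, v   [and-rule on 9]
11. r, v   [and-rule on 9]
12. not q, v   [neg-Dia-rule on 6 via uRv]
Accessibility: uRv
Branch closes: q and not q both at v.
All branches of the tableau close; one closing branch shown above.

Unsatisfiable (every branch closes)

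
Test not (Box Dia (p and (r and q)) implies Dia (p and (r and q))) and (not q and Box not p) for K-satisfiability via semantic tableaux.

Yes, satisfiable

1. not (Box Dia (p and (r and q)) implies Dia (p and (r and q))) and (not q and Box not p), w0
2. not (Box Dia (p and (r and q)) implies Dia (p and (r and q))), w0   [and-rule on 1]
3. not q and Box not p, w0   [and-rule on 1]
4. Box Dia (p and (r and q)), w0   [neg-implies-rule on 2]
5. not Dia (p and (r and q)), w0   [neg-implies-rule on 2]
6. not q, w0   [and-rule on 3]
7. Box not p, w0   [and-rule on 3]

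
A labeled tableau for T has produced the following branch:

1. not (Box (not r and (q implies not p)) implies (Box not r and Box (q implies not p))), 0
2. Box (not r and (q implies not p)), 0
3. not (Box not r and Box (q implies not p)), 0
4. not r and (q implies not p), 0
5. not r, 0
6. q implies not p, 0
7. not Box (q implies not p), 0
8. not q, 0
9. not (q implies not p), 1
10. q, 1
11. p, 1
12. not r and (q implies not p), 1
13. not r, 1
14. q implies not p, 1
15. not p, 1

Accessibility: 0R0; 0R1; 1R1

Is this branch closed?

Yes, closed

Both p and not p appear at 1.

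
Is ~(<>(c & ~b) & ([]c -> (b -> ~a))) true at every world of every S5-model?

Not valid

Tableau for the negation <>(c & ~b) & ([]c -> (b -> ~a)):
1. <>(c & ~b) & ([]c -> (b -> ~a)), 0
2. <>(c & ~b), 0
3. []c -> (b -> ~a), 0
4. b -> ~a, 0
5. ~a, 0
6. c & ~b, 1
7. c, 1
8. ~b, 1
Accessibility: 0R0, 0R1, 1R0, 1R1
The negation has an open branch (countermodel exists).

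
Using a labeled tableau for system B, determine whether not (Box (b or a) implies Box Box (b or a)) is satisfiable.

Satisfiable (open branch found)

1. not (Box (b or a) implies Box Box (b or a)), w0
2. Box (b or a), w0
3. not Box Box (b or a), w0
4. b or a, w0
5. a, w0
6. not Box (b or a), w1
7. b or a, w1
8. a, w1
9. not (b or a), w2
10. not b, w2
11. not a, w2
Accessibility: w0Rw0, w0Rw1, w1Rw0, w1Rw1, w1Rw2, w2Rw1, w2Rw2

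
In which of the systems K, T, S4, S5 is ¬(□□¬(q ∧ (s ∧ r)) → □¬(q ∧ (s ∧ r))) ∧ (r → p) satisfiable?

K-tableau for the formula:
1. ¬(□□¬(q ∧ (s ∧ r)) → □¬(q ∧ (s ∧ r))) ∧ (r → p), w0
2. ¬(□□¬(q ∧ (s ∧ r)) → □¬(q ∧ (s ∧ r))), w0
3. r → p, w0
4. □□¬(q ∧ (s ∧ r)), w0
5. ¬□¬(q ∧ (s ∧ r)), w0
6. p, w0
7. q ∧ (s ∧ r), w1
8. q, w1
9. s ∧ r, w1
10. s, w1
11. r, w1
12. □¬(q ∧ (s ∧ r)), w1
Accessibility: w0Rw1
Complete open branch: satisfiable in K.
T-tableau for the formula:
1. ¬(□□¬(q ∧ (s ∧ r)) → □¬(q ∧ (s ∧ r))) ∧ (r → p), w0
2. ¬(□□¬(q ∧ (s ∧ r)) → □¬(q ∧ (s ∧ r))), w0
3. r → p, w0
4. □□¬(q ∧ (s ∧ r)), w0
5. ¬□¬(q ∧ (s ∧ r)), w0
6. □¬(q ∧ (s ∧ r)), w0
7. ¬(q ∧ (s ∧ r)), w0
8. p, w0
9. ¬(s ∧ r), w0
10. ¬r, w0
11. q ∧ (s ∧ r), w1
12. q, w1
13. s ∧ r, w1
14. s, w1
15. r, w1
16. □¬(q ∧ (s ∧ r)), w1
17. ¬(q ∧ (s ∧ r)), w1
18. ¬(s ∧ r), w1
19. ¬r, w1
Accessibility: w0Rw0, w0Rw1, w1Rw1
Branch closes: r and ¬r both at w1.
Every branch closes (one shown): unsatisfiable in T, hence also in S4, S5 (every S4/S5-frame is a T-frame).

K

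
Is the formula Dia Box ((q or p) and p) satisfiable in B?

Yes, satisfiable

1. Dia Box ((q or p) and p), u
2. Box ((q or p) and p), v
3. (q or p) and p, u
4. q or p, u
5. p, u
6. (q or p) and p, v
7. q or p, v
8. p, v
Accessibility: uRu, uRv, vRu, vRv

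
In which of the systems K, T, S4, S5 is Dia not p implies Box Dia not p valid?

S4-tableau for the negation not (Dia not p implies Box Dia not p):
1. not (Dia not p implies Box Dia not p), 0
2. Dia not p, 0   [neg-implies-rule on 1]
3. not Box Dia not p, 0   [neg-implies-rule on 1]
4. not p, 1   [Dia-rule on 2: fresh world 1, 0R1]
5. not Dia not p, 2   [neg-Box-rule on 3: fresh world 2, 0R2]
6. p, 2   [neg-Dia-rule on 5 via 2R2]
Accessibility: 0R0, 0R1, 0R2, 1R1, 2R2
Complete open branch: countermodel on an S4-frame, so not valid in S4, nor in K, T (the same frame is also a K-frame and a T-frame).
S5-tableau for the negation not (Dia not p implies Box Dia not p):
1. not (Dia not p implies Box Dia not p), 0
2. Dia not p, 0   [neg-implies-rule on 1]
3. not Box Dia not p, 0   [neg-implies-rule on 1]
4. not p, 1   [Dia-rule on 2: fresh world 1, 0R1]
5. not Dia not p, 2   [neg-Box-rule on 3: fresh world 2, 0R2]
6. p, 0   [neg-Dia-rule on 5 via 2R0]
7. p, 1   [neg-Dia-rule on 5 via 2R1]
Accessibility: 0R0, 0R1, 0R2, 1R0, 1R1, 1R2, 2R0, 2R1, 2R2
Branch closes: p and not p both at 1.
Every branch closes (one shown): valid in S5.

S5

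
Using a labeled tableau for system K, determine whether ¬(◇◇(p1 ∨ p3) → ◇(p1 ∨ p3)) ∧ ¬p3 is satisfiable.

Satisfiable

1. ¬(◇◇(p1 ∨ p3) → ◇(p1 ∨ p3)) ∧ ¬p3, u
2. ¬(◇◇(p1 ∨ p3) → ◇(p1 ∨ p3)), u
3. ¬p3, u
4. ◇◇(p1 ∨ p3), u
5. ¬◇(p1 ∨ p3), u
6. ◇(p1 ∨ p3), v
7. ¬(p1 ∨ p3), v
8. ¬p1, v
9. ¬p3, v
10. p1 ∨ p3, w
11. p3, w
Accessibility: uRv, vRw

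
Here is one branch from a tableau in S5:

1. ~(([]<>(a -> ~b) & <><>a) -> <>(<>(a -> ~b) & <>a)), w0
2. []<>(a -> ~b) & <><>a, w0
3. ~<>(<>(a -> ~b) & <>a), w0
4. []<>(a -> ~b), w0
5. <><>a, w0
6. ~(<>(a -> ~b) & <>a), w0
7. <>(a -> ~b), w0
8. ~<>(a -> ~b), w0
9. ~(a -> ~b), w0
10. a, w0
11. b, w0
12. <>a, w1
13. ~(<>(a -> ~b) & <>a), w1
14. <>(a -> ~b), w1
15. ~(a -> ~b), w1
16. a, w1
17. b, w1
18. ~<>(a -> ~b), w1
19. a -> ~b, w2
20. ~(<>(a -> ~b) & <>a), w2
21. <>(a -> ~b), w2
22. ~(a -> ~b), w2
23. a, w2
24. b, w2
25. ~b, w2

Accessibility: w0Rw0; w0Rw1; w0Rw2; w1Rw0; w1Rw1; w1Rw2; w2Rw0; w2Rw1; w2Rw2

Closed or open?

Yes, closed

Both b and ~b appear at w2.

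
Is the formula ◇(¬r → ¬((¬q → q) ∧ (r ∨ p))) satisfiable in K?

1. ◇(¬r → ¬((¬q → q) ∧ (r ∨ p))), 0
2. ¬r → ¬((¬q → q) ∧ (r ∨ p)), 1
3. ¬((¬q → q) ∧ (r ∨ p)), 1
4. ¬(r ∨ p), 1
5. ¬r, 1
6. ¬p, 1
Accessibility: 0R1

Yes, satisfiable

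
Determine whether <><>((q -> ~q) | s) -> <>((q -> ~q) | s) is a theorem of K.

No, not valid

Tableau for the negation ~(<><>((q -> ~q) | s) -> <>((q -> ~q) | s)):
1. ~(<><>((q -> ~q) | s) -> <>((q -> ~q) | s)), w0
2. <><>((q -> ~q) | s), w0   [~->-rule on 1]
3. ~<>((q -> ~q) | s), w0   [~->-rule on 1]
4. <>((q -> ~q) | s), w1   [<>-rule on 2: fresh world w1, w0Rw1]
5. ~((q -> ~q) | s), w1   [~<>-rule on 3 via w0Rw1]
6. ~(q -> ~q), w1   [~|-rule on 5]
7. ~s, w1   [~|-rule on 5]
8. q, w1   [~->-rule on 6]
9. (q -> ~q) | s, w2   [<>-rule on 4: fresh world w2, w1Rw2]
10. s, w2   [|-rule on 9 (branches; this branch)]
Accessibility: w0Rw1, w1Rw2
The negation has an open branch (countermodel exists).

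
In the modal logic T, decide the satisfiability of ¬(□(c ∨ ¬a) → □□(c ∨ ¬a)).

1. ¬(□(c ∨ ¬a) → □□(c ∨ ¬a)), u
2. □(c ∨ ¬a), u
3. ¬□□(c ∨ ¬a), u
4. c ∨ ¬a, u
5. ¬a, u
6. ¬□(c ∨ ¬a), v
7. c ∨ ¬a, v
8. ¬a, v
9. ¬(c ∨ ¬a), w
10. ¬c, w
11. a, w
Accessibility: uRu, uRv, vRv, vRw, wRw

Satisfiable (open branch found)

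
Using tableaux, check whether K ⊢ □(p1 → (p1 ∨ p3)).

Tableau for the negation ¬□(p1 → (p1 ∨ p3)):
1. ¬□(p1 → (p1 ∨ p3)), 0
2. ¬(p1 → (p1 ∨ p3)), 1
3. p1, 1
4. ¬(p1 ∨ p3), 1
5. ¬p1, 1
6. ¬p3, 1
Accessibility: 0R1
Branch closes: p1 and ¬p1 both at 1.
Every branch of the negation's tableau closes; the branch above is one of them.

Valid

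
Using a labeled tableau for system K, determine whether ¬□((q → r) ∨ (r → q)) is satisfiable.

No, unsatisfiable

1. ¬□((q → r) ∨ (r → q)), u
2. ¬((q → r) ∨ (r → q)), v   [¬□-rule on 1: fresh world v, uRv]
3. ¬(q → r), v   [¬∨-rule on 2]
4. ¬(r → q), v   [¬∨-rule on 2]
5. q, v   [¬→-rule on 3]
6. ¬r, v   [¬→-rule on 3]
7. r, v   [¬→-rule on 4]
8. ¬q, v   [¬→-rule on 4]
Accessibility: uRv
Branch closes: r and ¬r both at v.
Every branch closes; the branch above is one of them.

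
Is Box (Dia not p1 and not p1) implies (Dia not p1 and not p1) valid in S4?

Yes, valid

Tableau for the negation not (Box (Dia not p1 and not p1) implies (Dia not p1 and not p1)):
1. not (Box (Dia not p1 and not p1) implies (Dia not p1 and not p1)), w0
2. Box (Dia not p1 and not p1), w0
3. not (Dia not p1 and not p1), w0
4. Dia not p1 and not p1, w0
5. Dia not p1, w0
6. not p1, w0
7. not Dia not p1, w0
8. p1, w0
Accessibility: w0Rw0
Branch closes: p1 and not p1 both at w0.
All branches of the negation close; one closing branch shown above.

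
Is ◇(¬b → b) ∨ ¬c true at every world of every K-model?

Tableau for the negation ¬(◇(¬b → b) ∨ ¬c):
1. ¬(◇(¬b → b) ∨ ¬c), u
2. ¬◇(¬b → b), u
3. c, u
The negation has an open branch (countermodel exists).

No, not valid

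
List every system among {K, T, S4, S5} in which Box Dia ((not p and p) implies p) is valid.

T, S4, S5

K-tableau for the negation not Box Dia ((not p and p) implies p):
1. not Box Dia ((not p and p) implies p), 0
2. not Dia ((not p and p) implies p), 1
Accessibility: 0R1
Complete open branch: countermodel on a K-frame, so not valid in K.
T-tableau for the negation not Box Dia ((not p and p) implies p):
1. not Box Dia ((not p and p) implies p), 0
2. not Dia ((not p and p) implies p), 1
3. not ((not p and p) implies p), 1
4. not p and p, 1
5. not p, 1
6. p, 1
Accessibility: 0R0, 0R1, 1R1
Branch closes: p and not p both at 1.
Every branch closes (one shown): valid in T, hence also in S4, S5 (every theorem of T is a theorem of S4 and S5).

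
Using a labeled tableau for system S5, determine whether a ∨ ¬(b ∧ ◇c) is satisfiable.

Yes, satisfiable

1. a ∨ ¬(b ∧ ◇c), 0
2. ¬(b ∧ ◇c), 0
3. ¬◇c, 0
4. ¬c, 0
Accessibility: 0R0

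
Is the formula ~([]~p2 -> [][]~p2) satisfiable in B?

Satisfiable (open branch found)

1. ~([]~p2 -> [][]~p2), 0
2. []~p2, 0   [~->-rule on 1]
3. ~[][]~p2, 0   [~->-rule on 1]
4. ~p2, 0   [[]-rule on 2 via 0R0]
5. ~[]~p2, 1   [~[]-rule on 3: fresh world 1, 0R1]
6. ~p2, 1   [[]-rule on 2 via 0R1]
7. p2, 2   [~[]-rule on 5: fresh world 2, 1R2]
Accessibility: 0R0, 0R1, 1R0, 1R1, 1R2, 2R1, 2R2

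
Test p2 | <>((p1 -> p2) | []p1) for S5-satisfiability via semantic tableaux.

1. p2 | <>((p1 -> p2) | []p1), u
2. <>((p1 -> p2) | []p1), u   [|-rule on 1 (branches; this branch)]
3. (p1 -> p2) | []p1, v   [<>-rule on 2: fresh world v, uRv]
4. []p1, v   [|-rule on 3 (branches; this branch)]
5. p1, u   [[]-rule on 4 via vRu]
6. p1, v   [[]-rule on 4 via vRv]
Accessibility: uRu, uRv, vRu, vRv

Satisfiable (open branch found)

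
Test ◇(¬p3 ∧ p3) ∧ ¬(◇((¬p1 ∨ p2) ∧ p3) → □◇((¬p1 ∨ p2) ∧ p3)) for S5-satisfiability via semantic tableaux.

Unsatisfiable

1. ◇(¬p3 ∧ p3) ∧ ¬(◇((¬p1 ∨ p2) ∧ p3) → □◇((¬p1 ∨ p2) ∧ p3)), w0
2. ◇(¬p3 ∧ p3), w0   [∧-rule on 1]
3. ¬(◇((¬p1 ∨ p2) ∧ p3) → □◇((¬p1 ∨ p2) ∧ p3)), w0   [∧-rule on 1]
4. ◇((¬p1 ∨ p2) ∧ p3), w0   [¬→-rule on 3]
5. ¬□◇((¬p1 ∨ p2) ∧ p3), w0   [¬→-rule on 3]
6. ¬p3 ∧ p3, w1   [◇-rule on 2: fresh world w1, w0Rw1]
7. ¬p3, w1   [∧-rule on 6]
8. p3, w1   [∧-rule on 6]
Accessibility: w0Rw0, w0Rw1, w1Rw0, w1Rw1
Branch closes: p3 and ¬p3 both at w1.
All branches of the tableau close; one closing branch shown above.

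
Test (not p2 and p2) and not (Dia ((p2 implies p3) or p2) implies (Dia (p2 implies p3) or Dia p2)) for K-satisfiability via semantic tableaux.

1. (not p2 and p2) and not (Dia ((p2 implies p3) or p2) implies (Dia (p2 implies p3) or Dia p2)), u
2. not p2 and p2, u   [and-rule on 1]
3. not (Dia ((p2 implies p3) or p2) implies (Dia (p2 implies p3) or Dia p2)), u   [and-rule on 1]
4. not p2, u   [and-rule on 2]
5. p2, u   [and-rule on 2]
Branch closes: p2 and not p2 both at u.
(One branch shown.) All branches close.

Unsatisfiable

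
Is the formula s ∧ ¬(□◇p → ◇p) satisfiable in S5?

1. s ∧ ¬(□◇p → ◇p), w0
2. s, w0
3. ¬(□◇p → ◇p), w0
4. □◇p, w0
5. ¬◇p, w0
6. ◇p, w0
7. ¬p, w0
8. p, w1
9. ◇p, w1
10. ¬p, w1
Accessibility: w0Rw0, w0Rw1, w1Rw0, w1Rw1
Branch closes: p and ¬p both at w1.
(One branch shown.) All branches close.

Unsatisfiable (every branch closes)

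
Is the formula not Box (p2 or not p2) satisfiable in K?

1. not Box (p2 or not p2), w0
2. not (p2 or not p2), w1
3. not p2, w1
4. p2, w1
Accessibility: w0Rw1
Branch closes: p2 and not p2 both at w1.
Every branch closes; the branch above is one of them.

No, unsatisfiable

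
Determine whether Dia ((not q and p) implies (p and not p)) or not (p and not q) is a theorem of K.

No, not valid

Tableau for the negation not (Dia ((not q and p) implies (p and not p)) or not (p and not q)):
1. not (Dia ((not q and p) implies (p and not p)) or not (p and not q)), u
2. not Dia ((not q and p) implies (p and not p)), u   [neg-or-rule on 1]
3. p and not q, u   [neg-or-rule on 1]
4. p, u   [and-rule on 3]
5. not q, u   [and-rule on 3]
The negation has an open branch (countermodel exists).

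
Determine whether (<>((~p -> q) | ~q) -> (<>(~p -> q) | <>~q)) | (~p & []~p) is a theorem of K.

Yes, valid

Tableau for the negation ~((<>((~p -> q) | ~q) -> (<>(~p -> q) | <>~q)) | (~p & []~p)):
1. ~((<>((~p -> q) | ~q) -> (<>(~p -> q) | <>~q)) | (~p & []~p)), w0
2. ~(<>((~p -> q) | ~q) -> (<>(~p -> q) | <>~q)), w0
3. ~(~p & []~p), w0
4. <>((~p -> q) | ~q), w0
5. ~(<>(~p -> q) | <>~q), w0
6. ~<>(~p -> q), w0
7. ~<>~q, w0
8. ~[]~p, w0
9. (~p -> q) | ~q, w1
10. ~(~p -> q), w1
11. ~p, w1
12. ~q, w1
13. q, w1
Accessibility: w0Rw1
Branch closes: q and ~q both at w1.
Every branch of the negation's tableau closes; the branch above is one of them.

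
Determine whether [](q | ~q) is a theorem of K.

Tableau for the negation ~[](q | ~q):
1. ~[](q | ~q), 0
2. ~(q | ~q), 1
3. ~q, 1
4. q, 1
Accessibility: 0R1
Branch closes: q and ~q both at 1.
All branches of the negation close; one closing branch shown above.

Yes, valid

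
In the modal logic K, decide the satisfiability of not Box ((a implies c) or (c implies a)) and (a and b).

1. not Box ((a implies c) or (c implies a)) and (a and b), w0
2. not Box ((a implies c) or (c implies a)), w0
3. a and b, w0
4. a, w0
5. b, w0
6. not ((a implies c) or (c implies a)), w1
7. not (a implies c), w1
8. not (c implies a), w1
9. a, w1
10. not c, w1
11. c, w1
12. not a, w1
Accessibility: w0Rw1
Branch closes: c and not c both at w1.
(One branch shown.) All branches close.

Unsatisfiable (every branch closes)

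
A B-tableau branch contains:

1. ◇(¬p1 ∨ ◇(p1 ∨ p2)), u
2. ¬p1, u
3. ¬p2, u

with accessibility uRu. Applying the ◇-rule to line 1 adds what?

a fresh world v with uRv, and ¬p1 ∨ ◇(p1 ∨ p2) at v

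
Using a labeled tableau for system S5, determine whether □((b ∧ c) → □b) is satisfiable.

1. □((b ∧ c) → □b), w0
2. (b ∧ c) → □b, w0   [□-rule on 1 via w0Rw0]
3. □b, w0   [→-rule on 2 (branches; this branch)]
4. b, w0   [□-rule on 3 via w0Rw0]
Accessibility: w0Rw0

Satisfiable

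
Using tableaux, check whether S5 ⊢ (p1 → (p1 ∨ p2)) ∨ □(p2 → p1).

Yes, valid

Tableau for the negation ¬((p1 → (p1 ∨ p2)) ∨ □(p2 → p1)):
1. ¬((p1 → (p1 ∨ p2)) ∨ □(p2 → p1)), 0
2. ¬(p1 → (p1 ∨ p2)), 0
3. ¬□(p2 → p1), 0
4. p1, 0
5. ¬(p1 ∨ p2), 0
6. ¬p1, 0
7. ¬p2, 0
Accessibility: 0R0
Branch closes: p1 and ¬p1 both at 0.
Every branch of the negation's tableau closes; the branch above is one of them.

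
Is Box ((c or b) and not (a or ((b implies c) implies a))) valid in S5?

Not valid

Tableau for the negation not Box ((c or b) and not (a or ((b implies c) implies a))):
1. not Box ((c or b) and not (a or ((b implies c) implies a))), w0
2. not ((c or b) and not (a or ((b implies c) implies a))), w1   [neg-Box-rule on 1: fresh world w1, w0Rw1]
3. a or ((b implies c) implies a), w1   [neg-and-rule on 2 (branches; this branch)]
4. (b implies c) implies a, w1   [or-rule on 3 (branches; this branch)]
5. a, w1   [implies-rule on 4 (branches; this branch)]
Accessibility: w0Rw0, w0Rw1, w1Rw0, w1Rw1
The negation has an open branch (countermodel exists).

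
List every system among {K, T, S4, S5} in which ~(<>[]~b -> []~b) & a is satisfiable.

S4-tableau for the formula:
1. ~(<>[]~b -> []~b) & a, 0
2. ~(<>[]~b -> []~b), 0   [&-rule on 1]
3. a, 0   [&-rule on 1]
4. <>[]~b, 0   [~->-rule on 2]
5. ~[]~b, 0   [~->-rule on 2]
6. []~b, 1   [<>-rule on 4: fresh world 1, 0R1]
7. ~b, 1   [[]-rule on 6 via 1R1]
8. b, 2   [~[]-rule on 5: fresh world 2, 0R2]
Accessibility: 0R0, 0R1, 0R2, 1R1, 2R2
Complete open branch: satisfiable in S4, hence also in K, T (this S4-model is also a K-model and a T-model).
S5-tableau for the formula:
1. ~(<>[]~b -> []~b) & a, 0
2. ~(<>[]~b -> []~b), 0   [&-rule on 1]
3. a, 0   [&-rule on 1]
4. <>[]~b, 0   [~->-rule on 2]
5. ~[]~b, 0   [~->-rule on 2]
6. []~b, 1   [<>-rule on 4: fresh world 1, 0R1]
7. ~b, 0   [[]-rule on 6 via 1R0]
8. ~b, 1   [[]-rule on 6 via 1R1]
9. b, 2   [~[]-rule on 5: fresh world 2, 0R2]
10. ~b, 2   [[]-rule on 6 via 1R2]
Accessibility: 0R0, 0R1, 0R2, 1R0, 1R1, 1R2, 2R0, 2R1, 2R2
Branch closes: b and ~b both at 2.
Every branch closes (one shown): unsatisfiable in S5.

K, T, S4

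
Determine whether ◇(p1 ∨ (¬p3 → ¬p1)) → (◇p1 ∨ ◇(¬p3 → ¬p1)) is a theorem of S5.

Yes, valid

Tableau for the negation ¬(◇(p1 ∨ (¬p3 → ¬p1)) → (◇p1 ∨ ◇(¬p3 → ¬p1))):
1. ¬(◇(p1 ∨ (¬p3 → ¬p1)) → (◇p1 ∨ ◇(¬p3 → ¬p1))), w0
2. ◇(p1 ∨ (¬p3 → ¬p1)), w0
3. ¬(◇p1 ∨ ◇(¬p3 → ¬p1)), w0
4. ¬◇p1, w0
5. ¬◇(¬p3 → ¬p1), w0
6. ¬p1, w0
7. ¬(¬p3 → ¬p1), w0
8. ¬p3, w0
9. p1, w0
Accessibility: w0Rw0
Branch closes: p1 and ¬p1 both at w0.
Every branch of the negation's tableau closes; the branch above is one of them.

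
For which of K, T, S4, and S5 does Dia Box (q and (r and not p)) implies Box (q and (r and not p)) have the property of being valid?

S4-tableau for the negation not (Dia Box (q and (r and not p)) implies Box (q and (r and not p))):
1. not (Dia Box (q and (r and not p)) implies Box (q and (r and not p))), u
2. Dia Box (q and (r and not p)), u   [neg-implies-rule on 1]
3. not Box (q and (r and not p)), u   [neg-implies-rule on 1]
4. Box (q and (r and not p)), v   [Dia-rule on 2: fresh world v, uRv]
5. q and (r and not p), v   [Box-rule on 4 via vRv]
6. q, v   [and-rule on 5]
7. r and not p, v   [and-rule on 5]
8. r, v   [and-rule on 7]
9. not p, v   [and-rule on 7]
10. not (q and (r and not p)), w   [neg-Box-rule on 3: fresh world w, uRw]
11. not (r and not p), w   [neg-and-rule on 10 (branches; this branch)]
12. p, w   [neg-and-rule on 11 (branches; this branch)]
Accessibility: uRu, uRv, uRw, vRv, wRw
Complete open branch: countermodel on an S4-frame, so not valid in S4, nor in K, T (the same frame is also a K-frame and a T-frame).
S5-tableau for the negation not (Dia Box (q and (r and not p)) implies Box (q and (r and not p))):
1. not (Dia Box (q and (r and not p)) implies Box (q and (r and not p))), u
2. Dia Box (q and (r and not p)), u   [neg-implies-rule on 1]
3. not Box (q and (r and not p)), u   [neg-implies-rule on 1]
4. Box (q and (r and not p)), v   [Dia-rule on 2: fresh world v, uRv]
5. q and (r and not p), u   [Box-rule on 4 via vRu]
6. q, u   [and-rule on 5]
7. r and not p, u   [and-rule on 5]
8. r, u   [and-rule on 7]
9. not p, u   [and-rule on 7]
10. q and (r and not p), v   [Box-rule on 4 via vRv]
11. q, v   [and-rule on 10]
12. r and not p, v   [and-rule on 10]
13. r, v   [and-rule on 12]
14. not p, v   [and-rule on 12]
15. not (q and (r and not p)), w   [neg-Box-rule on 3: fresh world w, uRw]
16. q and (r and not p), w   [Box-rule on 4 via vRw]
17. q, w   [and-rule on 16]
18. r and not p, w   [and-rule on 16]
19. r, w   [and-rule on 18]
20. not p, w   [and-rule on 18]
21. not (r and not p), w   [neg-and-rule on 15 (branches; this branch)]
22. p, w   [neg-and-rule on 21 (branches; this branch)]
Accessibility: uRu, uRv, uRw, vRu, vRv, vRw, wRu, wRv, wRw
Branch closes: p and not p both at w.
Every branch closes (one shown): valid in S5.

S5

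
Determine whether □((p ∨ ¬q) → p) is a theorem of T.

Tableau for the negation ¬□((p ∨ ¬q) → p):
1. ¬□((p ∨ ¬q) → p), w0
2. ¬((p ∨ ¬q) → p), w1   [¬□-rule on 1: fresh world w1, w0Rw1]
3. p ∨ ¬q, w1   [¬→-rule on 2]
4. ¬p, w1   [¬→-rule on 2]
5. ¬q, w1   [∨-rule on 3 (branches; this branch)]
Accessibility: w0Rw0, w0Rw1, w1Rw1
The negation has an open branch (countermodel exists).

Not valid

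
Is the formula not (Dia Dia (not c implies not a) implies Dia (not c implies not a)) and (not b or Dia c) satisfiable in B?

1. not (Dia Dia (not c implies not a) implies Dia (not c implies not a)) and (not b or Dia c), w0
2. not (Dia Dia (not c implies not a) implies Dia (not c implies not a)), w0   [and-rule on 1]
3. not b or Dia c, w0   [and-rule on 1]
4. Dia Dia (not c implies not a), w0   [neg-implies-rule on 2]
5. not Dia (not c implies not a), w0   [neg-implies-rule on 2]
6. not (not c implies not a), w0   [neg-Dia-rule on 5 via w0Rw0]
7. not c, w0   [neg-implies-rule on 6]
8. a, w0   [neg-implies-rule on 6]
9. not b, w0   [or-rule on 3 (branches; this branch)]
10. Dia (not c implies not a), w1   [Dia-rule on 4: fresh world w1, w0Rw1]
11. not (not c implies not a), w1   [neg-Dia-rule on 5 via w0Rw1]
12. not c, w1   [neg-implies-rule on 11]
13. a, w1   [neg-implies-rule on 11]
14. not c implies not a, w2   [Dia-rule on 10: fresh world w2, w1Rw2]
15. not a, w2   [implies-rule on 14 (branches; this branch)]
Accessibility: w0Rw0, w0Rw1, w1Rw0, w1Rw1, w1Rw2, w2Rw1, w2Rw2

Satisfiable (open branch found)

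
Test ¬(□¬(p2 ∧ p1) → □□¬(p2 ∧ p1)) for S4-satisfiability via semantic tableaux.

1. ¬(□¬(p2 ∧ p1) → □□¬(p2 ∧ p1)), w0
2. □¬(p2 ∧ p1), w0   [¬→-rule on 1]
3. ¬□□¬(p2 ∧ p1), w0   [¬→-rule on 1]
4. ¬(p2 ∧ p1), w0   [□-rule on 2 via w0Rw0]
5. ¬p1, w0   [¬∧-rule on 4 (branches; this branch)]
6. ¬□¬(p2 ∧ p1), w1   [¬□-rule on 3: fresh world w1, w0Rw1]
7. ¬(p2 ∧ p1), w1   [□-rule on 2 via w0Rw1]
8. ¬p1, w1   [¬∧-rule on 7 (branches; this branch)]
9. p2 ∧ p1, w2   [¬□-rule on 6: fresh world w2, w1Rw2]
10. p2, w2   [∧-rule on 9]
11. p1, w2   [∧-rule on 9]
12. ¬(p2 ∧ p1), w2   [□-rule on 2 via w0Rw2]
13. ¬p1, w2   [¬∧-rule on 12 (branches; this branch)]
Accessibility: w0Rw0, w0Rw1, w0Rw2, w1Rw1, w1Rw2, w2Rw2
Branch closes: p1 and ¬p1 both at w2.
Every branch closes; the branch above is one of them.

Unsatisfiable (every branch closes)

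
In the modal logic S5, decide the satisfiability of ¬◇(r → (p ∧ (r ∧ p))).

Yes, satisfiable

1. ¬◇(r → (p ∧ (r ∧ p))), u
2. ¬(r → (p ∧ (r ∧ p))), u
3. r, u
4. ¬(p ∧ (r ∧ p)), u
5. ¬(r ∧ p), u
6. ¬p, u
Accessibility: uRu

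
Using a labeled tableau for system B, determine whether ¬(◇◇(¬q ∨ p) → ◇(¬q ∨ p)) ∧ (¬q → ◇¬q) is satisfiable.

Satisfiable (open branch found)

1. ¬(◇◇(¬q ∨ p) → ◇(¬q ∨ p)) ∧ (¬q → ◇¬q), w0
2. ¬(◇◇(¬q ∨ p) → ◇(¬q ∨ p)), w0
3. ¬q → ◇¬q, w0
4. ◇◇(¬q ∨ p), w0
5. ¬◇(¬q ∨ p), w0
6. ¬(¬q ∨ p), w0
7. q, w0
8. ¬p, w0
9. ◇(¬q ∨ p), w1
10. ¬(¬q ∨ p), w1
11. q, w1
12. ¬p, w1
13. ¬q ∨ p, w2
14. p, w2
Accessibility: w0Rw0, w0Rw1, w1Rw0, w1Rw1, w1Rw2, w2Rw1, w2Rw2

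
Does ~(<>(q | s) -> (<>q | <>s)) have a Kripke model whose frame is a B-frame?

1. ~(<>(q | s) -> (<>q | <>s)), 0
2. <>(q | s), 0
3. ~(<>q | <>s), 0
4. ~<>q, 0
5. ~<>s, 0
6. ~q, 0
7. ~s, 0
8. q | s, 1
9. ~q, 1
10. ~s, 1
11. s, 1
Accessibility: 0R0, 0R1, 1R0, 1R1
Branch closes: s and ~s both at 1.
Every branch closes; the branch above is one of them.

Unsatisfiable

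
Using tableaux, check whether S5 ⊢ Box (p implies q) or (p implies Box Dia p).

Tableau for the negation not (Box (p implies q) or (p implies Box Dia p)):
1. not (Box (p implies q) or (p implies Box Dia p)), 0
2. not Box (p implies q), 0
3. not (p implies Box Dia p), 0
4. p, 0
5. not Box Dia p, 0
6. not (p implies q), 1
7. p, 1
8. not q, 1
9. not Dia p, 2
10. not p, 0
Accessibility: 0R0, 0R1, 0R2, 1R0, 1R1, 1R2, 2R0, 2R1, 2R2
Branch closes: p and not p both at 0.
All branches of the negation close; one closing branch shown above.

Valid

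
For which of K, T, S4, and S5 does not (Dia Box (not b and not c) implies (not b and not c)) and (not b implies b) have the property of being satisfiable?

K, T, S4

S5-tableau for the formula:
1. not (Dia Box (not b and not c) implies (not b and not c)) and (not b implies b), u
2. not (Dia Box (not b and not c) implies (not b and not c)), u
3. not b implies b, u
4. Dia Box (not b and not c), u
5. not (not b and not c), u
6. b, u
7. c, u
8. Box (not b and not c), v
9. not b and not c, u
10. not b, u
11. not c, u
Accessibility: uRu, uRv, vRu, vRv
Branch closes: b and not b both at u.
Every branch closes (one shown): unsatisfiable in S5.
S4-tableau for the formula:
1. not (Dia Box (not b and not c) implies (not b and not c)) and (not b implies b), u
2. not (Dia Box (not b and not c) implies (not b and not c)), u
3. not b implies b, u
4. Dia Box (not b and not c), u
5. not (not b and not c), u
6. b, u
7. c, u
8. Box (not b and not c), v
9. not b and not c, v
10. not b, v
11. not c, v
Accessibility: uRu, uRv, vRv
Complete open branch: satisfiable in S4, hence also in K, T (this S4-model is also a K-model and a T-model).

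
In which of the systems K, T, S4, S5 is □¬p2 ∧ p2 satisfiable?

K

T-tableau for the formula:
1. □¬p2 ∧ p2, w0
2. □¬p2, w0   [∧-rule on 1]
3. p2, w0   [∧-rule on 1]
4. ¬p2, w0   [□-rule on 2 via w0Rw0]
Accessibility: w0Rw0
Branch closes: p2 and ¬p2 both at w0.
Every branch closes (one shown): unsatisfiable in T, hence also in S4, S5 (every S4/S5-frame is a T-frame).
K-tableau for the formula:
1. □¬p2 ∧ p2, w0
2. □¬p2, w0   [∧-rule on 1]
3. p2, w0   [∧-rule on 1]
Complete open branch: satisfiable in K.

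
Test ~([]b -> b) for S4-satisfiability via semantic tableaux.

No, unsatisfiable

1. ~([]b -> b), w0
2. []b, w0
3. ~b, w0
4. b, w0
Accessibility: w0Rw0
Branch closes: b and ~b both at w0.
All branches of the tableau close; one closing branch shown above.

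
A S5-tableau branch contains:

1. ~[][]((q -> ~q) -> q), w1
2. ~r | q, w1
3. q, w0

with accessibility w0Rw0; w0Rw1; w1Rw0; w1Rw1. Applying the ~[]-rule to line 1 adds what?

a fresh world w2 with w1Rw2, and ~[]((q -> ~q) -> q) at w2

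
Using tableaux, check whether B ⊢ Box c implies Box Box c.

Tableau for the negation not (Box c implies Box Box c):
1. not (Box c implies Box Box c), 0
2. Box c, 0
3. not Box Box c, 0
4. c, 0
5. not Box c, 1
6. c, 1
7. not c, 2
Accessibility: 0R0, 0R1, 1R0, 1R1, 1R2, 2R1, 2R2
The negation has an open branch (countermodel exists).

No, not valid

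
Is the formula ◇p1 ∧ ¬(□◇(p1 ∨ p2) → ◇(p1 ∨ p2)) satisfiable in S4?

1. ◇p1 ∧ ¬(□◇(p1 ∨ p2) → ◇(p1 ∨ p2)), w0
2. ◇p1, w0
3. ¬(□◇(p1 ∨ p2) → ◇(p1 ∨ p2)), w0
4. □◇(p1 ∨ p2), w0
5. ¬◇(p1 ∨ p2), w0
6. ◇(p1 ∨ p2), w0
7. ¬(p1 ∨ p2), w0
8. ¬p1, w0
9. ¬p2, w0
10. p1, w1
11. ◇(p1 ∨ p2), w1
12. ¬(p1 ∨ p2), w1
13. ¬p1, w1
14. ¬p2, w1
Accessibility: w0Rw0, w0Rw1, w1Rw1
Branch closes: p1 and ¬p1 both at w1.
Every branch closes; the branch above is one of them.

Unsatisfiable (every branch closes)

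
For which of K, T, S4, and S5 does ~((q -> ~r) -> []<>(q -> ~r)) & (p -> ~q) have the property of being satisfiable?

S5-tableau for the formula:
1. ~((q -> ~r) -> []<>(q -> ~r)) & (p -> ~q), w0
2. ~((q -> ~r) -> []<>(q -> ~r)), w0
3. p -> ~q, w0
4. q -> ~r, w0
5. ~[]<>(q -> ~r), w0
6. ~q, w0
7. ~r, w0
8. ~<>(q -> ~r), w1
9. ~(q -> ~r), w0
10. q, w0
11. r, w0
Accessibility: w0Rw0, w0Rw1, w1Rw0, w1Rw1
Branch closes: q and ~q both at w0.
Every branch closes (one shown): unsatisfiable in S5.
S4-tableau for the formula:
1. ~((q -> ~r) -> []<>(q -> ~r)) & (p -> ~q), w0
2. ~((q -> ~r) -> []<>(q -> ~r)), w0
3. p -> ~q, w0
4. q -> ~r, w0
5. ~[]<>(q -> ~r), w0
6. ~q, w0
7. ~r, w0
8. ~<>(q -> ~r), w1
9. ~(q -> ~r), w1
10. q, w1
11. r, w1
Accessibility: w0Rw0, w0Rw1, w1Rw1
Complete open branch: satisfiable in S4, hence also in K, T (this S4-model is also a K-model and a T-model).

K, T, S4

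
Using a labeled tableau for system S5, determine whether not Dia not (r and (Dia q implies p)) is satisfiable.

1. not Dia not (r and (Dia q implies p)), u
2. r and (Dia q implies p), u
3. r, u
4. Dia q implies p, u
5. p, u
Accessibility: uRu

Satisfiable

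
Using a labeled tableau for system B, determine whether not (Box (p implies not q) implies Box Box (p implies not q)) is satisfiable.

Satisfiable

1. not (Box (p implies not q) implies Box Box (p implies not q)), 0
2. Box (p implies not q), 0   [neg-implies-rule on 1]
3. not Box Box (p implies not q), 0   [neg-implies-rule on 1]
4. p implies not q, 0   [Box-rule on 2 via 0R0]
5. not q, 0   [implies-rule on 4 (branches; this branch)]
6. not Box (p implies not q), 1   [neg-Box-rule on 3: fresh world 1, 0R1]
7. p implies not q, 1   [Box-rule on 2 via 0R1]
8. not q, 1   [implies-rule on 7 (branches; this branch)]
9. not (p implies not q), 2   [neg-Box-rule on 6: fresh world 2, 1R2]
10. p, 2   [neg-implies-rule on 9]
11. q, 2   [neg-implies-rule on 9]
Accessibility: 0R0, 0R1, 1R0, 1R1, 1R2, 2R1, 2R2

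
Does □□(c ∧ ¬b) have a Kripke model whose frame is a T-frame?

Satisfiable

1. □□(c ∧ ¬b), w0
2. □(c ∧ ¬b), w0
3. c ∧ ¬b, w0
4. c, w0
5. ¬b, w0
Accessibility: w0Rw0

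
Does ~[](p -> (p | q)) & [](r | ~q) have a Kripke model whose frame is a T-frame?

1. ~[](p -> (p | q)) & [](r | ~q), u
2. ~[](p -> (p | q)), u   [&-rule on 1]
3. [](r | ~q), u   [&-rule on 1]
4. r | ~q, u   [[]-rule on 3 via uRu]
5. ~q, u   [|-rule on 4 (branches; this branch)]
6. ~(p -> (p | q)), v   [~[]-rule on 2: fresh world v, uRv]
7. p, v   [~->-rule on 6]
8. ~(p | q), v   [~->-rule on 6]
9. ~p, v   [~|-rule on 8]
10. ~q, v   [~|-rule on 8]
Accessibility: uRu, uRv, vRv
Branch closes: p and ~p both at v.
(One branch shown.) All branches close.

Unsatisfiable (every branch closes)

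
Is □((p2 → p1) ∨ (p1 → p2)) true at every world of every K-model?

Yes, valid

Tableau for the negation ¬□((p2 → p1) ∨ (p1 → p2)):
1. ¬□((p2 → p1) ∨ (p1 → p2)), 0
2. ¬((p2 → p1) ∨ (p1 → p2)), 1
3. ¬(p2 → p1), 1
4. ¬(p1 → p2), 1
5. p2, 1
6. ¬p1, 1
7. p1, 1
8. ¬p2, 1
Accessibility: 0R1
Branch closes: p1 and ¬p1 both at 1.
Every branch of the negation's tableau closes; the branch above is one of them.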